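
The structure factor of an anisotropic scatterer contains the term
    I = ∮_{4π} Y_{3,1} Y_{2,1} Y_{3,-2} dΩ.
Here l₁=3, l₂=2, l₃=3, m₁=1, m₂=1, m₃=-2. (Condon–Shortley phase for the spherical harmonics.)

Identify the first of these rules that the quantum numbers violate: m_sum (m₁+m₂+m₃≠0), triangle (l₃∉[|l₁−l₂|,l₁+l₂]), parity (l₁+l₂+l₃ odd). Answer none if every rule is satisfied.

none

m₁+m₂+m₃ = 1 + 1 − 2 = 0  ✓
triangle: |3−2|=1 ≤ l₃=3 ≤ 3+2=5  ✓
parity: l₁+l₂+l₃ = 8 is even  ✓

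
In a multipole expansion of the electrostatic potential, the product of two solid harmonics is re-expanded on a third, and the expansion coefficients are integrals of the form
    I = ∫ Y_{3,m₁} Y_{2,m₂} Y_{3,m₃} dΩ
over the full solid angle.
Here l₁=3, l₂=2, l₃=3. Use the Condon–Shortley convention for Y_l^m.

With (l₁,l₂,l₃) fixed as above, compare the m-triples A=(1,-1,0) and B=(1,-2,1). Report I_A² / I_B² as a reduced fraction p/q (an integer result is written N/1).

1/12

l's match ⇒ only the (l;m) 3-j factors differ between A and B.
A: triangle coeff Δ(3,2,3) = 1/3780; Σ_t [0,1]: t=0:+1/8 t=1:−1/12 = 1/24; (3j)²=1/210 [(3 2 3; 1 -1 0)], sign=-1
B: triangle coeff Δ(3,2,3) = 1/3780; Σ_t [0,0]: t=0:+1/16 = 1/16; (3j)²=2/35 [(3 2 3; 1 -2 1)], sign=+1
I_A²/I_B² = (1/210)/(2/35) = 1/12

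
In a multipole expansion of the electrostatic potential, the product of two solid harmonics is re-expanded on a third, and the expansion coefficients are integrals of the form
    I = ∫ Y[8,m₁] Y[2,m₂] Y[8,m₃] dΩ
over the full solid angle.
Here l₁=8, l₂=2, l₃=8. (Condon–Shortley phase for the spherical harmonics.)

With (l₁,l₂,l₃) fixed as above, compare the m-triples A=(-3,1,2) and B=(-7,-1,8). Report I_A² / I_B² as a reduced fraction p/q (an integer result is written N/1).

Shared (l₁,l₂,l₃)=(8,2,8): N and (l;000)² cancel in I_A²/I_B².
A: Δ = 2!·14!·2!/19! = 1/348840; Racah Σ t=1..2: t=1:−1/174182400 t=2:+1/87091200 = 1/174182400; ⇒ 3j(8 2 8; -3 1 2)² = 55/7752, sgn +1
B: Δ = 2!·14!·2!/19! = 1/348840; Racah Σ t=1..1: t=1:−1/174356582400 = -1/174356582400; ⇒ 3j(8 2 8; -7 -1 8)² = 5/323, sgn -1
I_A²/I_B² = (55/7752)/(5/323) = 11/24

11/24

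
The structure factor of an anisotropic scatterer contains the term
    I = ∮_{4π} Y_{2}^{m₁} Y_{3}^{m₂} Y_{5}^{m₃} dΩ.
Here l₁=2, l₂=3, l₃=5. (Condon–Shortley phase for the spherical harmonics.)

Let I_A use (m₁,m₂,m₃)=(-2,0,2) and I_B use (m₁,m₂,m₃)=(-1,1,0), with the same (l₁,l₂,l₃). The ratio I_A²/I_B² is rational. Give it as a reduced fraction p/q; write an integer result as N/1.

Same 2,3,5: normalisation and zero-m 3j drop out of the ratio.
A: Δ: 0! 4! 6! / 11! → 1/2310; sum: t=0:+1/864 = 1/864; 3j²(2 3 5; -2 0 2) = Δ·Π!·Σ² = 1/66  (sign -1)
B: Δ: 0! 4! 6! / 11! → 1/2310; sum: t=0:+1/288 = 1/288; 3j²(2 3 5; -1 1 0) = Δ·Π!·Σ² = 5/231  (sign -1)
I_A²/I_B² = (1/66)/(5/231) = 7/10

7/10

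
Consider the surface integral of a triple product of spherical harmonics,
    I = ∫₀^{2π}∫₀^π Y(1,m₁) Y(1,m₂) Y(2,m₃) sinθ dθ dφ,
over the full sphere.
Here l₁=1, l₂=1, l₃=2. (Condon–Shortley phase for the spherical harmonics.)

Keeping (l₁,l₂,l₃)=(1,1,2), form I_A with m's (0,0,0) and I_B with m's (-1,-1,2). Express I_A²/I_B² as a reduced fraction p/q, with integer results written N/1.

l's match ⇒ only the (l;m) 3-j factors differ between A and B.
A: triangle coeff Δ(1,1,2) = 1/30; Σ_t [0,0]: t=0:+1/1 = 1/1; (3j)²=2/15 [(1 1 2; 0 0 0)], sign=+1
B: triangle coeff Δ(1,1,2) = 1/30; Σ_t [0,0]: t=0:+1/4 = 1/4; (3j)²=1/5 [(1 1 2; -1 -1 2)], sign=+1
I_A²/I_B² = (2/15)/(1/5) = 2/3

2/3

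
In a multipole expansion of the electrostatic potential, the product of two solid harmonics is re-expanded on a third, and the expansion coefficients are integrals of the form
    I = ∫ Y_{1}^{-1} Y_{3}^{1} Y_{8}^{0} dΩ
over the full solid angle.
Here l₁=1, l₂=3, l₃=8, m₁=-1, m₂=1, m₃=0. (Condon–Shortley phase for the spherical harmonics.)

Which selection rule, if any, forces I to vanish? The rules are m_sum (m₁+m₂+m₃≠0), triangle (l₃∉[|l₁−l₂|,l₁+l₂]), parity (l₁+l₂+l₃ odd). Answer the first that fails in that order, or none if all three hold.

triangle

Σmᵢ = 0  ✓
l₃∈[|l₁−l₂|,l₁+l₂]=[2,4], have l₃=8  ✗
Σlᵢ = 12 ⇒ even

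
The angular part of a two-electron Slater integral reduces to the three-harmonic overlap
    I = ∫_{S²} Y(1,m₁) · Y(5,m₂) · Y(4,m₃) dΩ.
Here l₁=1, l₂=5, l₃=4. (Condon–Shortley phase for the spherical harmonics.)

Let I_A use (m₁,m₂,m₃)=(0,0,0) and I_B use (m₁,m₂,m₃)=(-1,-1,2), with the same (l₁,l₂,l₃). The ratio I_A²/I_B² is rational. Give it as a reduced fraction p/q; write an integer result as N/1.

l's match ⇒ only the (l;m) 3-j factors differ between A and B.
A: triangle coeff Δ(1,5,4) = 1/495; Σ_t [1,1]: t=1:−1/576 = -1/576; (3j)²=5/99 [(1 5 4; 0 0 0)], sign=-1
B: triangle coeff Δ(1,5,4) = 1/495; Σ_t [2,2]: t=2:+1/2880 = 1/2880; (3j)²=2/165 [(1 5 4; -1 -1 2)], sign=+1
I_A²/I_B² = (5/99)/(2/165) = 25/6

25/6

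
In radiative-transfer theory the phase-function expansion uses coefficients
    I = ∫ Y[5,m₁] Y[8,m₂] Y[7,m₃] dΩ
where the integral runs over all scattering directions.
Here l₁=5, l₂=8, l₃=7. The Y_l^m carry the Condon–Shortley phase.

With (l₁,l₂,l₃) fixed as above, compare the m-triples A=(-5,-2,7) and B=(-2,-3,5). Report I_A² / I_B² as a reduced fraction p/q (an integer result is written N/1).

Shared (l₁,l₂,l₃)=(5,8,7): N and (l;000)² cancel in I_A²/I_B².
A: Δ = 6!·4!·10!/21! = 1/814773960; Racah Σ t=6..6: t=6:+1/62705664000 = 1/62705664000; ⇒ 3j(5 8 7; -5 -2 7)² = 1/3876, sgn +1
B: Δ = 6!·4!·10!/21! = 1/814773960; Racah Σ t=3..5: t=3:−1/69672960 t=4:+1/104509440 t=5:−1/1741824000 = -1/186624000; ⇒ 3j(5 8 7; -2 -3 5)² = 308/62985, sgn -1
I_A²/I_B² = (1/3876)/(308/62985) = 65/1232

65/1232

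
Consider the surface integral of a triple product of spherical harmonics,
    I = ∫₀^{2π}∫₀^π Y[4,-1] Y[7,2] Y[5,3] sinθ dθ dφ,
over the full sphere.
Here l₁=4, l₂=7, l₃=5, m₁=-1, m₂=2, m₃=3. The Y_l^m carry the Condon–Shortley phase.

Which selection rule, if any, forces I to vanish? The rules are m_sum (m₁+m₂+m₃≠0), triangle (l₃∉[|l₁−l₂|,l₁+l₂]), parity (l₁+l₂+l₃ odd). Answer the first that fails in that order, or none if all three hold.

m_sum

azimuthal sum: -1 + 2 + 3 = 4  ✗
3 ≤ 5 ≤ 11 (triangle on l)
L = 4 + 7 + 5 = 16 (even)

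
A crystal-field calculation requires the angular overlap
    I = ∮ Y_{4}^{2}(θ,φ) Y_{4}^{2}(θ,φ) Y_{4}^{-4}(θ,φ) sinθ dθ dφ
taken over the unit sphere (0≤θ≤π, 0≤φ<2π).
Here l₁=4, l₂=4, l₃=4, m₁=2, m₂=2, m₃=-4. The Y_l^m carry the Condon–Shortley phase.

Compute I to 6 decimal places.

0.190983

Rules hold: Σm=0, L=12 even, 0≤4≤8.
N = 9·9·9 = 729
Δ = 4!·4!·4!/13! = 1/450450
Racah Σ t=0..4: t=0:+1/13824 t=1:−1/216 t=2:+1/64 t=3:−1/216 t=4:+1/13824 = 5/768
⇒ 3j(4 4 4; 0 0 0)² = 18/1001, sgn +1
Racah Σ t=2..2: t=2:+1/2304 = 1/2304
⇒ 3j(4 4 4; 2 2 -4)² = 5/143, sgn +1
4πI² = N·(3j₀)²·(3jₘ)² = 65610/143143
I = +1·√(0.458353/4π) = 0.19098314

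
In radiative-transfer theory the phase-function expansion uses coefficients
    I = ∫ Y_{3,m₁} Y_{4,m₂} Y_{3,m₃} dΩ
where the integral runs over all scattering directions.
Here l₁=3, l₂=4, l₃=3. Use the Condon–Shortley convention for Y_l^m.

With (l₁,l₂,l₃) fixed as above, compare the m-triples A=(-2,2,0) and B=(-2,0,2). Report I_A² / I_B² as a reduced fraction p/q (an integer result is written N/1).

3/49

Same 3,4,3: normalisation and zero-m 3j drop out of the ratio.
A: Δ: 4! 2! 4! / 11! → 1/34650; sum: t=3:−1/72 t=4:+1/96 = -1/288; 3j²(3 4 3; -2 2 0) = Δ·Π!·Σ² = 1/462  (sign +1)
B: Δ: 4! 2! 4! / 11! → 1/34650; sum: t=3:−1/72 t=4:+1/576 = -7/576; 3j²(3 4 3; -2 0 2) = Δ·Π!·Σ² = 7/198  (sign +1)
I_A²/I_B² = (1/462)/(7/198) = 3/49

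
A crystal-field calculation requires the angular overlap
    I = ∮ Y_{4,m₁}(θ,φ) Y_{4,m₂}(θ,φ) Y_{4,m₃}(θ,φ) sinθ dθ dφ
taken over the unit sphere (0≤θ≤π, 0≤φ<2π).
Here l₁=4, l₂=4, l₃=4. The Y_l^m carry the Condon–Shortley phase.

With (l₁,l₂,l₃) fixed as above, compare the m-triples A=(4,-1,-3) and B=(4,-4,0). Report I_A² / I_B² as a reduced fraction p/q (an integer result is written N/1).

Shared (l₁,l₂,l₃)=(4,4,4): N and (l;000)² cancel in I_A²/I_B².
A: Δ = 4!·4!·4!/13! = 1/450450; Racah Σ t=0..0: t=0:+1/3456 = 1/3456; ⇒ 3j(4 4 4; 4 -1 -3)² = 35/1287, sgn -1
B: Δ = 4!·4!·4!/13! = 1/450450; Racah Σ t=0..0: t=0:+1/13824 = 1/13824; ⇒ 3j(4 4 4; 4 -4 0)² = 14/1287, sgn +1
I_A²/I_B² = (35/1287)/(14/1287) = 5/2

5/2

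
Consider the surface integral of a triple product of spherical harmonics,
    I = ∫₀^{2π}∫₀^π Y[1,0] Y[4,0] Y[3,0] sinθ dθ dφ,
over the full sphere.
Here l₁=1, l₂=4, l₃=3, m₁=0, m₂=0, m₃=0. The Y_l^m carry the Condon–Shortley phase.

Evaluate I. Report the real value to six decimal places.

0.246233

Rules hold: Σm=0, L=8 even, 3≤3≤5.
N = 3·9·7 = 189
Δ = 2!·0!·6!/9! = 1/252
Racah Σ t=1..1: t=1:−1/36 = -1/36
⇒ 3j(1 4 3; 0 0 0)² = 4/63, sgn +1
(m-triple is (0,0,0) — same symbol as above.)
4πI² = N·(3j₀)²·(3jₘ)² = 16/21
I = +1·√(0.761905/4π) = 0.24623252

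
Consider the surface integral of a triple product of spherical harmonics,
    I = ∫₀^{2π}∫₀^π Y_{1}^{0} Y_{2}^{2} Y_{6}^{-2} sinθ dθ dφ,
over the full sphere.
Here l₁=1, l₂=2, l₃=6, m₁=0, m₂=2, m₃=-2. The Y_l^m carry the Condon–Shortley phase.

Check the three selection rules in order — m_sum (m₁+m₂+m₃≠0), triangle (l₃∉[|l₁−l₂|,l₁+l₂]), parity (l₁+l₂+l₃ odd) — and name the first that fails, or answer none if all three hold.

triangle

m₁+m₂+m₃ = 0 + 2 − 2 = 0  ✓
triangle: |1−2|=1 ≤ l₃=6 ≤ 1+2=3  ✗
parity: l₁+l₂+l₃ = 9 is odd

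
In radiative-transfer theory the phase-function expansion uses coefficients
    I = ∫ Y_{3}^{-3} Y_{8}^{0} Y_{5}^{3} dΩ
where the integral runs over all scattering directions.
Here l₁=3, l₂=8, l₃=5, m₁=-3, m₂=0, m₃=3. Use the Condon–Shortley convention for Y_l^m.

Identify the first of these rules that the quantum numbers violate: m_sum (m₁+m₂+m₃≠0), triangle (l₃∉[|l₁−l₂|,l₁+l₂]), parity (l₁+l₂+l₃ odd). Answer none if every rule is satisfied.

Σmᵢ = 0  ✓
l₃∈[|l₁−l₂|,l₁+l₂]=[5,11], have l₃=5  ✓
Σlᵢ = 16 ⇒ even  ✓

none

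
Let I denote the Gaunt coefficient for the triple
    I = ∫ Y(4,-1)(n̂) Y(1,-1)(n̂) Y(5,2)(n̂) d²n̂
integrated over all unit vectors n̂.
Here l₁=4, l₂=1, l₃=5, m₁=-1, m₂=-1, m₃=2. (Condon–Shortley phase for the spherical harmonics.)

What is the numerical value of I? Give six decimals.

Checks pass: Σm=0; 10 even; l₃=5∈[3,5].
(2·4+1)(2·1+1)(2·5+1) = 297
Δ: 0! 8! 2! / 11! → 1/495
sum: t=0:+1/576 = 1/576
3j²(4 1 5; 0 0 0) = Δ·Π!·Σ² = 5/99  (sign -1)
sum: t=0:+1/1440 = 1/1440
3j²(4 1 5; -1 -1 2) = Δ·Π!·Σ² = 7/165  (sign -1)
combine: 4πI² = 297·5/99·7/165 = 7/11
take √, sign +1: I = 0.22503380

0.225034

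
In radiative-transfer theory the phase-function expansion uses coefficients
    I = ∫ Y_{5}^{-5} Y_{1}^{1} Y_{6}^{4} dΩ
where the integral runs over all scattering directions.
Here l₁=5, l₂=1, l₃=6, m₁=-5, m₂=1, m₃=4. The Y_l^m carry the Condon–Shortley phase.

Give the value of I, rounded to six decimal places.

0.040859

Rules hold: Σm=0, L=12 even, 4≤6≤6.
N = 11·3·13 = 429
Δ = 0!·10!·2!/13! = 1/858
Racah Σ t=0..0: t=0:+1/14400 = 1/14400
⇒ 3j(5 1 6; 0 0 0)² = 6/143, sgn +1
Racah Σ t=0..0: t=0:+1/7257600 = 1/7257600
⇒ 3j(5 1 6; -5 1 4)² = 1/858, sgn +1
4πI² = N·(3j₀)²·(3jₘ)² = 3/143
I = +1·√(0.020979/4π) = 0.04085899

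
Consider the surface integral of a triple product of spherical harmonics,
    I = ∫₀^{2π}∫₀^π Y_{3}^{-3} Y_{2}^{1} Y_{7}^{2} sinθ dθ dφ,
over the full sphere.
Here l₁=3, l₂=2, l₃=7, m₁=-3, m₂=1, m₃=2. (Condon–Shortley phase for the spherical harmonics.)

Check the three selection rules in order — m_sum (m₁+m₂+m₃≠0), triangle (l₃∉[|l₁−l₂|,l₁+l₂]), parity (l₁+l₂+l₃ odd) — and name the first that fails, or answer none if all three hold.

azimuthal sum: -3 + 1 + 2 = 0  ✓
1 ≤ 7 ≤ 5 (triangle on l)  ✗
L = 3 + 2 + 7 = 12 (even)

triangle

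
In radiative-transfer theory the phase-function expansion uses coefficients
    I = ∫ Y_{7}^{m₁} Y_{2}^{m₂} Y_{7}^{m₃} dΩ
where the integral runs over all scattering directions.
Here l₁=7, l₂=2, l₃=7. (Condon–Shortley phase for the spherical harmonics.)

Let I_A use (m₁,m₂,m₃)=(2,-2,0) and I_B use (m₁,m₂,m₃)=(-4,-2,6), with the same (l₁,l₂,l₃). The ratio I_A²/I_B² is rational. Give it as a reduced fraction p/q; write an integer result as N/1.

42/13

Shared (l₁,l₂,l₃)=(7,2,7): N and (l;000)² cancel in I_A²/I_B².
A: Δ = 2!·12!·2!/17! = 1/185640; Racah Σ t=0..0: t=0:+1/2419200 = 1/2419200; ⇒ 3j(7 2 7; 2 -2 0)² = 27/1105, sgn -1
B: Δ = 2!·12!·2!/17! = 1/185640; Racah Σ t=0..0: t=0:+1/159667200 = 1/159667200; ⇒ 3j(7 2 7; -4 -2 6)² = 9/1190, sgn -1
I_A²/I_B² = (27/1105)/(9/1190) = 42/13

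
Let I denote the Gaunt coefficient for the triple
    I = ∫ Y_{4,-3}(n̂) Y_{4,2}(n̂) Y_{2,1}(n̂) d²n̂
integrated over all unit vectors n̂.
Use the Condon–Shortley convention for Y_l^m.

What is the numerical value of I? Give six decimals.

Rules hold: Σm=0, L=10 even, 0≤2≤8.
N = 9·9·5 = 405
Δ = 6!·2!·2!/11! = 1/13860
Racah Σ t=2..4: t=2:+1/192 t=3:−1/36 t=4:+1/192 = -5/288
⇒ 3j(4 4 2; 0 0 0)² = 20/693, sgn -1
Racah Σ t=5..6: t=5:−1/240 t=6:+1/1440 = -1/288
⇒ 3j(4 4 2; -3 2 1)² = 5/132, sgn +1
4πI² = N·(3j₀)²·(3jₘ)² = 375/847
I = -1·√(0.442739/4π) = -0.18770204

-0.187702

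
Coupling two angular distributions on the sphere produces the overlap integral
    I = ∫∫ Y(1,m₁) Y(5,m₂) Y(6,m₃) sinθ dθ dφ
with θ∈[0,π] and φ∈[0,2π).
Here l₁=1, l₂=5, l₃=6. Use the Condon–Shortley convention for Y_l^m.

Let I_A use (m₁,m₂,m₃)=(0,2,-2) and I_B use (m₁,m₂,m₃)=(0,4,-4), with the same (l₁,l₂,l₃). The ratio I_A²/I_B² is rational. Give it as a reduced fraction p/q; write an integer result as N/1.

Same 1,5,6: normalisation and zero-m 3j drop out of the ratio.
A: Δ: 0! 2! 10! / 13! → 1/858; sum: t=0:+1/30240 = 1/30240; 3j²(1 5 6; 0 2 -2) = Δ·Π!·Σ² = 16/429  (sign +1)
B: Δ: 0! 2! 10! / 13! → 1/858; sum: t=0:+1/362880 = 1/362880; 3j²(1 5 6; 0 4 -4) = Δ·Π!·Σ² = 10/429  (sign +1)
I_A²/I_B² = (16/429)/(10/429) = 8/5

8/5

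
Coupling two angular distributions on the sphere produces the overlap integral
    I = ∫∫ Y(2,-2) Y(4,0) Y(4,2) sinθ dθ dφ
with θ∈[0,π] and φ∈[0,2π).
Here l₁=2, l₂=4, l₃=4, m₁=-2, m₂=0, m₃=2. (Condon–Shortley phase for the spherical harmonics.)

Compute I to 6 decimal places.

-0.190365

Checks pass: Σm=0; 10 even; l₃=4∈[2,6].
(2·2+1)(2·4+1)(2·4+1) = 405
Δ: 2! 2! 6! / 11! → 1/13860
sum: t=0:+1/192 t=1:−1/36 t=2:+1/192 = -5/288
3j²(2 4 4; 0 0 0) = Δ·Π!·Σ² = 20/693  (sign -1)
sum: t=2:+1/192 = 1/192
3j²(2 4 4; -2 0 2) = Δ·Π!·Σ² = 3/77  (sign +1)
combine: 4πI² = 405·20/693·3/77 = 2700/5929
take √, sign -1: I = -0.19036462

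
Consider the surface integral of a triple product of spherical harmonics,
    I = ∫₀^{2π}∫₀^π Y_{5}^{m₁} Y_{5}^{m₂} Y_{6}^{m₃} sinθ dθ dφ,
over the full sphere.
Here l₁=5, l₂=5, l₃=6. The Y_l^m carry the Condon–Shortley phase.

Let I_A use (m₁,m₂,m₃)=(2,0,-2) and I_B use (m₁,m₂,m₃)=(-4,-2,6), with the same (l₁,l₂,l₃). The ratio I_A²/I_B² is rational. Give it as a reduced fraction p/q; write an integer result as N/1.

l's match ⇒ only the (l;m) 3-j factors differ between A and B.
A: triangle coeff Δ(5,5,6) = 1/28588560; Σ_t [0,3]: t=0:+1/103680 t=1:−1/13824 t=2:+1/17280 t=3:−1/207360 = -1/103680; (3j)²=10/7293 [(5 5 6; 2 0 -2)], sign=-1
B: triangle coeff Δ(5,5,6) = 1/28588560; Σ_t [3,3]: t=3:−1/3110400 = -1/3110400; (3j)²=21/1105 [(5 5 6; -4 -2 6)], sign=-1
I_A²/I_B² = (10/7293)/(21/1105) = 50/693

50/693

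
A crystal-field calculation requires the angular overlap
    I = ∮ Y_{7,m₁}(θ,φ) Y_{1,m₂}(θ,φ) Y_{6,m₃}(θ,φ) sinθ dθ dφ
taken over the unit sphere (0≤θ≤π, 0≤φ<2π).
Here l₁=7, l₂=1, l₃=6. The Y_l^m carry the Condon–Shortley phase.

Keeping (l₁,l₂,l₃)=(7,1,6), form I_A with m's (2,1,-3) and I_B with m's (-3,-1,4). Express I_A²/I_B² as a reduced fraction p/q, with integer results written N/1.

Shared (l₁,l₂,l₃)=(7,1,6): N and (l;000)² cancel in I_A²/I_B².
A: Δ = 2!·12!·0!/15! = 1/1365; Racah Σ t=2..2: t=2:+1/4354560 = 1/4354560; ⇒ 3j(7 1 6; 2 1 -3)² = 2/273, sgn -1
B: Δ = 2!·12!·0!/15! = 1/1365; Racah Σ t=0..0: t=0:+1/14515200 = 1/14515200; ⇒ 3j(7 1 6; -3 -1 4)² = 2/455, sgn +1
I_A²/I_B² = (2/273)/(2/455) = 5/3

5/3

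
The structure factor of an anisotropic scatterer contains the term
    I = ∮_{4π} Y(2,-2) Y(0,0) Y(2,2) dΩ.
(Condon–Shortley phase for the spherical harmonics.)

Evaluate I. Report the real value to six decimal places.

0.282095

Rules hold: Σm=0, L=4 even, 2≤2≤2.
N = 5·1·5 = 25
Δ = 0!·4!·0!/5! = 1/5
Racah Σ t=0..0: t=0:+1/4 = 1/4
⇒ 3j(2 0 2; 0 0 0)² = 1/5, sgn +1
Racah Σ t=0..0: t=0:+1/24 = 1/24
⇒ 3j(2 0 2; -2 0 2)² = 1/5, sgn +1
4πI² = N·(3j₀)²·(3jₘ)² = 1/1
I = +1·√(1/4π) = 0.28209479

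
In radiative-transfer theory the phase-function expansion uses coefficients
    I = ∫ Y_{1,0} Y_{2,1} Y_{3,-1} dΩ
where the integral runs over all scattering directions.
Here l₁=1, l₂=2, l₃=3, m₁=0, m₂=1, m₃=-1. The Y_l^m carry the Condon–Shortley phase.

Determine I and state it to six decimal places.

-0.233597

Rules hold: Σm=0, L=6 even, 1≤3≤3.
N = 3·5·7 = 105
Δ = 0!·2!·4!/7! = 1/105
Racah Σ t=0..0: t=0:+1/4 = 1/4
⇒ 3j(1 2 3; 0 0 0)² = 3/35, sgn -1
Racah Σ t=0..0: t=0:+1/6 = 1/6
⇒ 3j(1 2 3; 0 1 -1)² = 8/105, sgn +1
4πI² = N·(3j₀)²·(3jₘ)² = 24/35
I = -1·√(0.685714/4π) = -0.23359668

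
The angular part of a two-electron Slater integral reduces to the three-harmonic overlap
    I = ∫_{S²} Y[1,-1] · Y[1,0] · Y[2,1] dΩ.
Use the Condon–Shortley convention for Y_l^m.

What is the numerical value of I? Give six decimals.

-0.218510

Checks pass: Σm=0; 4 even; l₃=2∈[0,2].
(2·1+1)(2·1+1)(2·2+1) = 45
Δ: 0! 2! 2! / 5! → 1/30
sum: t=0:+1/1 = 1/1
3j²(1 1 2; 0 0 0) = Δ·Π!·Σ² = 2/15  (sign +1)
sum: t=0:+1/2 = 1/2
3j²(1 1 2; -1 0 1) = Δ·Π!·Σ² = 1/10  (sign -1)
combine: 4πI² = 45·2/15·1/10 = 3/5
take √, sign -1: I = -0.21850969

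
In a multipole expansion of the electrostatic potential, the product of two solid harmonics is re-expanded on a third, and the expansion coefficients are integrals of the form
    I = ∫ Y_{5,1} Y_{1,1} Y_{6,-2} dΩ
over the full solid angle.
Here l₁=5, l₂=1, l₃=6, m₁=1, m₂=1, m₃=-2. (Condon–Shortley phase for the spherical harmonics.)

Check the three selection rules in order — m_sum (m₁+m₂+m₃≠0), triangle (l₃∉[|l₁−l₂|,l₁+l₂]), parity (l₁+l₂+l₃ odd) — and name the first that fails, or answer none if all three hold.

Σmᵢ = 0  ✓
l₃∈[|l₁−l₂|,l₁+l₂]=[4,6], have l₃=6  ✓
Σlᵢ = 12 ⇒ even  ✓

none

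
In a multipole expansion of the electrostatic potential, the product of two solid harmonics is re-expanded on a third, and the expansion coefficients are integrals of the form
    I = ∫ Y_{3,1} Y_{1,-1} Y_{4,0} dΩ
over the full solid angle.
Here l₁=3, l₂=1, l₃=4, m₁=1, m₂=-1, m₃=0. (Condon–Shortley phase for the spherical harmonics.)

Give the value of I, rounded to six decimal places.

0.150786

Checks pass: Σm=0; 8 even; l₃=4∈[2,4].
(2·3+1)(2·1+1)(2·4+1) = 189
Δ: 0! 6! 2! / 9! → 1/252
sum: t=0:+1/36 = 1/36
3j²(3 1 4; 0 0 0) = Δ·Π!·Σ² = 4/63  (sign +1)
sum: t=0:+1/96 = 1/96
3j²(3 1 4; 1 -1 0) = Δ·Π!·Σ² = 1/42  (sign +1)
combine: 4πI² = 189·4/63·1/42 = 2/7
take √, sign +1: I = 0.15078601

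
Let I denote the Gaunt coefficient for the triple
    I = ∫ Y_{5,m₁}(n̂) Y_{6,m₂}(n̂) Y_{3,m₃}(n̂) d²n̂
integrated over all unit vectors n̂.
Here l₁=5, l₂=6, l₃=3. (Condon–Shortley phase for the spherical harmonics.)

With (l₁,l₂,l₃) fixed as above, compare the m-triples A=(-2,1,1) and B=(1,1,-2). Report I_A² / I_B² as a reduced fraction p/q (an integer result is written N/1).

Same 5,6,3: normalisation and zero-m 3j drop out of the ratio.
A: Δ: 8! 2! 4! / 15! → 1/675675; sum: t=5:−1/5760 t=6:+1/8640 t=7:−1/241920 = -1/16128; 3j²(5 6 3; -2 1 1) = Δ·Π!·Σ² = 5/1001  (sign -1)
B: Δ: 8! 2! 4! / 15! → 1/675675; sum: t=3:−1/17280 t=4:+1/6912 = 1/11520; 3j²(5 6 3; 1 1 -2) = Δ·Π!·Σ² = 2/143  (sign -1)
I_A²/I_B² = (5/1001)/(2/143) = 5/14

5/14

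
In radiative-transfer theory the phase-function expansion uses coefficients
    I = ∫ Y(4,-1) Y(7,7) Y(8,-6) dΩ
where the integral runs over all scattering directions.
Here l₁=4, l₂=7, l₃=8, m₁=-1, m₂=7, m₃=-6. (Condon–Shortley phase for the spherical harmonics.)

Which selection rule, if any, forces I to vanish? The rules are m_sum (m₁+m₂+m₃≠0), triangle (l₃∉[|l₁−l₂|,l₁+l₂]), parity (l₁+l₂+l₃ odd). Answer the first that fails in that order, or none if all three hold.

parity

m₁+m₂+m₃ = -1 + 7 − 6 = 0  ✓
triangle: |4−7|=3 ≤ l₃=8 ≤ 4+7=11  ✓
parity: l₁+l₂+l₃ = 19 is odd  ✗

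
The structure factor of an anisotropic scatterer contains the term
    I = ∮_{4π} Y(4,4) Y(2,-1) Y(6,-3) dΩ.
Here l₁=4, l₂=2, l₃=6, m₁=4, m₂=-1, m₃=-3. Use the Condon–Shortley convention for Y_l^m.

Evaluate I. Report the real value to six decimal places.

m-sum 0 ✓  L=12 even ✓  2≤6≤6 ✓
Π(2lᵢ+1) = 9×5×13 = 585
triangle coeff Δ(4,2,6) = 1/6435
Σ_t [0,0]: t=0:+1/2304 = 1/2304
(3j)²=5/143 [(4 2 6; 0 0 0)], sign=+1
Σ_t [0,0]: t=0:+1/241920 = 1/241920
(3j)²=1/715 [(4 2 6; 4 -1 -3)], sign=-1
⇒ 4πI² = 45/1573
I = (-1)√(45/1573/(4π)) = -0.04771303

-0.047713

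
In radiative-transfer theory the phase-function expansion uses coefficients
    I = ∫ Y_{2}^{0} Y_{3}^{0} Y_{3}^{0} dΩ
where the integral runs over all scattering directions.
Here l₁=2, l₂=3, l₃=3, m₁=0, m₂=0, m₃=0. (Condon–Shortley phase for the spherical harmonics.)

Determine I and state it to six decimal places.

0.168209

Rules hold: Σm=0, L=8 even, 1≤3≤5.
N = 5·7·7 = 245
Δ = 2!·2!·4!/9! = 1/3780
Racah Σ t=0..2: t=0:+1/24 t=1:−1/4 t=2:+1/24 = -1/6
⇒ 3j(2 3 3; 0 0 0)² = 4/105, sgn +1
(m-triple is (0,0,0) — same symbol as above.)
4πI² = N·(3j₀)²·(3jₘ)² = 16/45
I = +1·√(0.355556/4π) = 0.16820883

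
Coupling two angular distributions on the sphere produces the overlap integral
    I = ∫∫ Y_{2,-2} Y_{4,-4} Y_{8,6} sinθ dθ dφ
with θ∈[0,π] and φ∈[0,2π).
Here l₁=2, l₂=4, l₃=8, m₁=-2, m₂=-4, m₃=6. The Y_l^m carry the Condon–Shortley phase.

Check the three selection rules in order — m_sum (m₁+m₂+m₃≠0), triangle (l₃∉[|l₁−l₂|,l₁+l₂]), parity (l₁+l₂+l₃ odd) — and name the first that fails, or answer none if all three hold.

azimuthal sum: -2 − 4 + 6 = 0  ✓
2 ≤ 8 ≤ 6 (triangle on l)  ✗
L = 2 + 4 + 8 = 14 (even)

triangle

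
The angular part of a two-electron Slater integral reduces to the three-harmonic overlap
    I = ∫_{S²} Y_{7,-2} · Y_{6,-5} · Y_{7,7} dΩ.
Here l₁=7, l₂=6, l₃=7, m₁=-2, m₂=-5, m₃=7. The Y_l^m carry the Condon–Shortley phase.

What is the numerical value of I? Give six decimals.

Rules hold: Σm=0, L=20 even, 1≤7≤13.
N = 15·13·15 = 2925
Δ = 6!·8!·6!/21! = 1/2444321880
Racah Σ t=0..6: t=0:+1/2612736000 t=1:−1/20736000 t=2:+1/1658880 t=3:−1/746496 t=4:+1/1658880 t=5:−1/20736000 t=6:+1/2612736000 = -1/4354560
⇒ 3j(7 6 7; 0 0 0)² = 1000/138567, sgn +1
Racah Σ t=1..1: t=1:−1/3483648000 = -1/3483648000
⇒ 3j(7 6 7; -2 -5 7)² = 33/6460, sgn -1
4πI² = N·(3j₀)²·(3jₘ)² = 11250/104329
I = -1·√(0.107832/4π) = -0.09263366

-0.092634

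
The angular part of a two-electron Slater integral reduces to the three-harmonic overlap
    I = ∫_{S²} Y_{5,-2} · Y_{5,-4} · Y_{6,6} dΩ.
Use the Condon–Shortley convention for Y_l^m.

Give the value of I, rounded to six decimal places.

m-sum 0 ✓  L=16 even ✓  0≤6≤10 ✓
Π(2lᵢ+1) = 11×11×13 = 1573
triangle coeff Δ(5,5,6) = 1/28588560
Σ_t [0,4]: t=0:+1/345600 t=1:−1/13824 t=2:+1/5184 t=3:−1/13824 t=4:+1/345600 = 7/129600
(3j)²=80/7293 [(5 5 6; 0 0 0)], sign=+1
Σ_t [1,1]: t=1:−1/3110400 = -1/3110400
(3j)²=21/1105 [(5 5 6; -2 -4 6)], sign=-1
⇒ 4πI² = 1232/3757
I = (-1)√(1232/3757/(4π)) = -0.16153991

-0.161540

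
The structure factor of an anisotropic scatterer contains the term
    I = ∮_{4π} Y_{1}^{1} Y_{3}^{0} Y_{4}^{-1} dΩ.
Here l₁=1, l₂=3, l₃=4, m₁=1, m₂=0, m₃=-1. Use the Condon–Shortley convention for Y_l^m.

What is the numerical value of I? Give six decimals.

-0.194664

m-sum 0 ✓  L=8 even ✓  2≤4≤4 ✓
Π(2lᵢ+1) = 3×7×9 = 189
triangle coeff Δ(1,3,4) = 1/252
Σ_t [0,0]: t=0:+1/36 = 1/36
(3j)²=4/63 [(1 3 4; 0 0 0)], sign=+1
Σ_t [0,0]: t=0:+1/72 = 1/72
(3j)²=5/126 [(1 3 4; 1 0 -1)], sign=-1
⇒ 4πI² = 10/21
I = (-1)√(10/21/(4π)) = -0.19466390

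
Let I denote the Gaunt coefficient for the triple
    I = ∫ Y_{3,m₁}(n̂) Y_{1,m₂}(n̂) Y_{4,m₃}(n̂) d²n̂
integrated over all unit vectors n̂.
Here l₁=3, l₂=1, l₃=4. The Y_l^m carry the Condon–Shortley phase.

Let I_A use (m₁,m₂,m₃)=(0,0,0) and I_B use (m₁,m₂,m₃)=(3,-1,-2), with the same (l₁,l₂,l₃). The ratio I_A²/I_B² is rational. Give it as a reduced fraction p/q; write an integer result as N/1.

Same 3,1,4: normalisation and zero-m 3j drop out of the ratio.
A: Δ: 0! 6! 2! / 9! → 1/252; sum: t=0:+1/36 = 1/36; 3j²(3 1 4; 0 0 0) = Δ·Π!·Σ² = 4/63  (sign +1)
B: Δ: 0! 6! 2! / 9! → 1/252; sum: t=0:+1/1440 = 1/1440; 3j²(3 1 4; 3 -1 -2) = Δ·Π!·Σ² = 1/252  (sign +1)
I_A²/I_B² = (4/63)/(1/252) = 16/1

16/1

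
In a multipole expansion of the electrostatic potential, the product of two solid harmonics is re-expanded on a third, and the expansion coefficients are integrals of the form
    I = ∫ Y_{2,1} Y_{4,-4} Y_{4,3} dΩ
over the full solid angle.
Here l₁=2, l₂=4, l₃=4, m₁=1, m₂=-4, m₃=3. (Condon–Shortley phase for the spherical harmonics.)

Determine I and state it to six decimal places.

m-sum 0 ✓  L=10 even ✓  2≤4≤6 ✓
Π(2lᵢ+1) = 5×9×9 = 405
triangle coeff Δ(2,4,4) = 1/13860
Σ_t [0,2]: t=0:+1/192 t=1:−1/36 t=2:+1/192 = -5/288
(3j)²=20/693 [(2 4 4; 0 0 0)], sign=-1
Σ_t [0,0]: t=0:+1/1440 = 1/1440
(3j)²=7/165 [(2 4 4; 1 -4 3)], sign=-1
⇒ 4πI² = 60/121
I = (+1)√(60/121/(4π)) = 0.19864517

0.198645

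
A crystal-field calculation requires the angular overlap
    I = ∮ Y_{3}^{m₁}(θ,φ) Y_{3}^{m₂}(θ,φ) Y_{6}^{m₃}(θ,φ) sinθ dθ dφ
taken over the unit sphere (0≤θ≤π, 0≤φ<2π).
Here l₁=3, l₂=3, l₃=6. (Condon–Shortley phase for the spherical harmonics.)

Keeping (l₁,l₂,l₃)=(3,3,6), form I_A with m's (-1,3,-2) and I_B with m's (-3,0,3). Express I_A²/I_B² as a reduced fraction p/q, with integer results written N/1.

l's match ⇒ only the (l;m) 3-j factors differ between A and B.
A: triangle coeff Δ(3,3,6) = 1/12012; Σ_t [0,0]: t=0:+1/34560 = 1/34560; (3j)²=1/429 [(3 3 6; -1 3 -2)], sign=+1
B: triangle coeff Δ(3,3,6) = 1/12012; Σ_t [0,0]: t=0:+1/25920 = 1/25920; (3j)²=1/143 [(3 3 6; -3 0 3)], sign=-1
I_A²/I_B² = (1/429)/(1/143) = 1/3

1/3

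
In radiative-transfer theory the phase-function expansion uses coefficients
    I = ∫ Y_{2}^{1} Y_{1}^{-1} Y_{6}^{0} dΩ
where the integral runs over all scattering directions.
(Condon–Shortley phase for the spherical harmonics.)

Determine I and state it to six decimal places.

triangle: need 1≤l₃≤3, have 6; I=0

0.000000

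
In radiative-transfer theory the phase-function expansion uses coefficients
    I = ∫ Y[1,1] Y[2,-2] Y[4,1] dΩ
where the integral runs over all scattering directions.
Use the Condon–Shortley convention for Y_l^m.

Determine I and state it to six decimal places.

0.000000

triangle: need 1≤l₃≤3, have 4; I=0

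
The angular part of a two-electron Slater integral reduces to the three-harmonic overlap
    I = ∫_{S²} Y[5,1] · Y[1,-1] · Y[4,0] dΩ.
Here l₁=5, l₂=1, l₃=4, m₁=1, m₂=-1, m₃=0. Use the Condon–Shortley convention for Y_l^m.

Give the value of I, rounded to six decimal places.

-0.190188

Rules hold: Σm=0, L=10 even, 4≤4≤6.
N = 11·3·9 = 297
Δ = 2!·8!·0!/11! = 1/495
Racah Σ t=1..1: t=1:−1/576 = -1/576
⇒ 3j(5 1 4; 0 0 0)² = 5/99, sgn -1
Racah Σ t=0..0: t=0:+1/1152 = 1/1152
⇒ 3j(5 1 4; 1 -1 0)² = 1/33, sgn +1
4πI² = N·(3j₀)²·(3jₘ)² = 5/11
I = -1·√(0.454545/4π) = -0.19018827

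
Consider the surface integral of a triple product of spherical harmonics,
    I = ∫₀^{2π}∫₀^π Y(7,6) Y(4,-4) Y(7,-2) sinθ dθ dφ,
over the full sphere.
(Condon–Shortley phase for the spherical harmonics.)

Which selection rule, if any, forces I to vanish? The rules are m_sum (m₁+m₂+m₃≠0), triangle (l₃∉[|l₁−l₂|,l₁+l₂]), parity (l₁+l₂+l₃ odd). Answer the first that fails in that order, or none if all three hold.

none

azimuthal sum: 6 − 4 − 2 = 0  ✓
3 ≤ 7 ≤ 11 (triangle on l)  ✓
L = 7 + 4 + 7 = 18 (even)  ✓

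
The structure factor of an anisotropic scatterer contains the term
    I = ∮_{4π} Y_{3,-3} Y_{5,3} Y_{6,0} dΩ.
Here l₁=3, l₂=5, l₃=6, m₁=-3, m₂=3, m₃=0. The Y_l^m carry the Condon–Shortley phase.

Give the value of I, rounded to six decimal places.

-0.110086

Checks pass: Σm=0; 14 even; l₃=6∈[2,8].
(2·3+1)(2·5+1)(2·6+1) = 1001
Δ: 2! 4! 8! / 15! → 1/675675
sum: t=0:+1/8640 t=1:−1/2304 t=2:+1/8640 = -7/34560
3j²(3 5 6; 0 0 0) = Δ·Π!·Σ² = 7/429  (sign -1)
sum: t=2:+1/69120 = 1/69120
3j²(3 5 6; -3 3 0) = Δ·Π!·Σ² = 4/429  (sign +1)
combine: 4πI² = 1001·7/429·4/429 = 196/1287
take √, sign -1: I = -0.11008644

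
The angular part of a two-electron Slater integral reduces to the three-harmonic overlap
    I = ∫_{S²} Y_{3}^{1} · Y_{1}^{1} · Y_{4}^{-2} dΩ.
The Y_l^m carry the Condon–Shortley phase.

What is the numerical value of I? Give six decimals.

0.238414

Rules hold: Σm=0, L=8 even, 2≤4≤4.
N = 7·3·9 = 189
Δ = 0!·6!·2!/9! = 1/252
Racah Σ t=0..0: t=0:+1/36 = 1/36
⇒ 3j(3 1 4; 0 0 0)² = 4/63, sgn +1
Racah Σ t=0..0: t=0:+1/96 = 1/96
⇒ 3j(3 1 4; 1 1 -2)² = 5/84, sgn +1
4πI² = N·(3j₀)²·(3jₘ)² = 5/7
I = +1·√(0.714286/4π) = 0.23841361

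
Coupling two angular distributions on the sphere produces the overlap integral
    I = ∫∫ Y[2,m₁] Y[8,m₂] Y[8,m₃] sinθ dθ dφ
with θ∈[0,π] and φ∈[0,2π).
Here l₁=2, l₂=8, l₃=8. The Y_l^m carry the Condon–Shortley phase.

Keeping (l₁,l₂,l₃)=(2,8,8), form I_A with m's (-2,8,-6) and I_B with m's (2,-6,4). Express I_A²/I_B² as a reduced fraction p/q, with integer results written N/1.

Same 2,8,8: normalisation and zero-m 3j drop out of the ratio.
A: Δ: 2! 2! 14! / 19! → 1/348840; sum: t=2:+1/348713164800 = 1/348713164800; 3j²(2 8 8; -2 8 -6) = Δ·Π!·Σ² = 2/969  (sign +1)
B: Δ: 2! 2! 14! / 19! → 1/348840; sum: t=0:+1/3832012800 = 1/3832012800; 3j²(2 8 8; 2 -6 4) = Δ·Π!·Σ² = 91/9690  (sign +1)
I_A²/I_B² = (2/969)/(91/9690) = 20/91

20/91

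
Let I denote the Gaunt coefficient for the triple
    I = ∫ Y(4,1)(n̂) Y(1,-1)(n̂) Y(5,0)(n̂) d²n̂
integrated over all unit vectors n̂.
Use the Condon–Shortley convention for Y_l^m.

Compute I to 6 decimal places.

m-sum 0 ✓  L=10 even ✓  3≤5≤5 ✓
Π(2lᵢ+1) = 9×3×11 = 297
triangle coeff Δ(4,1,5) = 1/495
Σ_t [0,0]: t=0:+1/576 = 1/576
(3j)²=5/99 [(4 1 5; 0 0 0)], sign=-1
Σ_t [0,0]: t=0:+1/1440 = 1/1440
(3j)²=2/99 [(4 1 5; 1 -1 0)], sign=-1
⇒ 4πI² = 10/33
I = (+1)√(10/33/(4π)) = 0.15528807

0.155288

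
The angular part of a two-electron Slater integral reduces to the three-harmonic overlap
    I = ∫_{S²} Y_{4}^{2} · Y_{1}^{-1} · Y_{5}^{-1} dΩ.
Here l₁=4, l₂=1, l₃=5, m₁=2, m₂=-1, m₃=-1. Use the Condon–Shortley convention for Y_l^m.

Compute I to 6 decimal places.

Checks pass: Σm=0; 10 even; l₃=5∈[3,5].
(2·4+1)(2·1+1)(2·5+1) = 297
Δ: 0! 8! 2! / 11! → 1/495
sum: t=0:+1/576 = 1/576
3j²(4 1 5; 0 0 0) = Δ·Π!·Σ² = 5/99  (sign -1)
sum: t=0:+1/2880 = 1/2880
3j²(4 1 5; 2 -1 -1) = Δ·Π!·Σ² = 2/165  (sign +1)
combine: 4πI² = 297·5/99·2/165 = 2/11
take √, sign -1: I = -0.12028562

-0.120286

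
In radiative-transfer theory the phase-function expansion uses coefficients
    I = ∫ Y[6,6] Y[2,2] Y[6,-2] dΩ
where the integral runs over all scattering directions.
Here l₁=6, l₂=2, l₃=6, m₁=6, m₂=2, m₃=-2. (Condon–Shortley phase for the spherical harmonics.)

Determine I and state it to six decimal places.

Σmᵢ = 6 ≠ 0, so the φ-integral vanishes; I = 0

0.000000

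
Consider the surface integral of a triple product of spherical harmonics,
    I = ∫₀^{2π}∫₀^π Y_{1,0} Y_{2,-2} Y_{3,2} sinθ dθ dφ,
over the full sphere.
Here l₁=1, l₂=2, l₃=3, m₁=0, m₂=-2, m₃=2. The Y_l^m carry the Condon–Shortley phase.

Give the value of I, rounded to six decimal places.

0.184674

Checks pass: Σm=0; 6 even; l₃=3∈[1,3].
(2·1+1)(2·2+1)(2·3+1) = 105
Δ: 0! 2! 4! / 7! → 1/105
sum: t=0:+1/4 = 1/4
3j²(1 2 3; 0 0 0) = Δ·Π!·Σ² = 3/35  (sign -1)
sum: t=0:+1/24 = 1/24
3j²(1 2 3; 0 -2 2) = Δ·Π!·Σ² = 1/21  (sign -1)
combine: 4πI² = 105·3/35·1/21 = 3/7
take √, sign +1: I = 0.18467439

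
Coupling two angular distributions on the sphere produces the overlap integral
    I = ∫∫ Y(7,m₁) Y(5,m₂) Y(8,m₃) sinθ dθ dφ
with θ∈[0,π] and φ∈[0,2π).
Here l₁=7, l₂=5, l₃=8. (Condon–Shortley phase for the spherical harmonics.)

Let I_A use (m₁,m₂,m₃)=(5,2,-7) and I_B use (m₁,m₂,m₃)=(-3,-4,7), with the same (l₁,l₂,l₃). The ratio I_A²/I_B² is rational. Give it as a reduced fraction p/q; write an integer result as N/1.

11/867

Same 7,5,8: normalisation and zero-m 3j drop out of the ratio.
A: Δ: 4! 10! 6! / 21! → 1/814773960; sum: t=1:−1/1567641600 t=2:+1/1741824000 = -1/15676416000; 3j²(7 5 8; 5 2 -7) = Δ·Π!·Σ² = 11/58140  (sign +1)
B: Δ: 4! 10! 6! / 21! → 1/814773960; sum: t=0:+1/10450944000 t=1:−1/1567641600 = -17/31352832000; 3j²(7 5 8; -3 -4 7) = Δ·Π!·Σ² = 17/1140  (sign +1)
I_A²/I_B² = (11/58140)/(17/1140) = 11/867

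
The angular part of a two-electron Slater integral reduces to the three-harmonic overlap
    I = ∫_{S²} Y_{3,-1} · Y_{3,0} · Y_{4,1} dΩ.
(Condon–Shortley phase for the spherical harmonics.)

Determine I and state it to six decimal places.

m-sum 0 ✓  L=10 even ✓  0≤4≤6 ✓
Π(2lᵢ+1) = 7×7×9 = 441
triangle coeff Δ(3,3,4) = 1/34650
Σ_t [0,2]: t=0:+1/72 t=1:−1/16 t=2:+1/72 = -5/144
(3j)²=2/77 [(3 3 4; 0 0 0)], sign=-1
Σ_t [0,2]: t=0:+1/288 t=1:−1/24 t=2:+1/48 = -5/288
(3j)²=5/462 [(3 3 4; -1 0 1)], sign=+1
⇒ 4πI² = 15/121
I = (-1)√(15/121/(4π)) = -0.09932258

-0.099323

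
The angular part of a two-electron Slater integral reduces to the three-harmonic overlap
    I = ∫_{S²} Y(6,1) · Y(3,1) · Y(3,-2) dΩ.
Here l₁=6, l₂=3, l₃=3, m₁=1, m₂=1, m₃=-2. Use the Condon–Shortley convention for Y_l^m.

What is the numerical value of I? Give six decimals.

-0.121471

Rules hold: Σm=0, L=12 even, 3≤3≤9.
N = 13·7·7 = 637
Δ = 6!·6!·0!/13! = 1/12012
Racah Σ t=3..3: t=3:−1/1296 = -1/1296
⇒ 3j(6 3 3; 0 0 0)² = 100/3003, sgn +1
Racah Σ t=4..4: t=4:+1/5760 = 1/5760
⇒ 3j(6 3 3; 1 1 -2)² = 5/572, sgn -1
4πI² = N·(3j₀)²·(3jₘ)² = 875/4719
I = -1·√(0.185421/4π) = -0.12147142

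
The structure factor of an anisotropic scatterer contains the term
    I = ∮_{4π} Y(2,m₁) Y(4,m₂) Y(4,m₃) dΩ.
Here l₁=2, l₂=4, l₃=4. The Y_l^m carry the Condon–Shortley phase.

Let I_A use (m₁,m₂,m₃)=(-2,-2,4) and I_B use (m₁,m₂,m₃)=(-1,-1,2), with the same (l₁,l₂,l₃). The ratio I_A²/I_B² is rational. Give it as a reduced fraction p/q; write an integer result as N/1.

56/81

l's match ⇒ only the (l;m) 3-j factors differ between A and B.
A: triangle coeff Δ(2,4,4) = 1/13860; Σ_t [2,2]: t=2:+1/2880 = 1/2880; (3j)²=2/165 [(2 4 4; -2 -2 4)], sign=+1
B: triangle coeff Δ(2,4,4) = 1/13860; Σ_t [1,2]: t=1:−1/96 t=2:+1/240 = -1/160; (3j)²=27/1540 [(2 4 4; -1 -1 2)], sign=-1
I_A²/I_B² = (2/165)/(27/1540) = 56/81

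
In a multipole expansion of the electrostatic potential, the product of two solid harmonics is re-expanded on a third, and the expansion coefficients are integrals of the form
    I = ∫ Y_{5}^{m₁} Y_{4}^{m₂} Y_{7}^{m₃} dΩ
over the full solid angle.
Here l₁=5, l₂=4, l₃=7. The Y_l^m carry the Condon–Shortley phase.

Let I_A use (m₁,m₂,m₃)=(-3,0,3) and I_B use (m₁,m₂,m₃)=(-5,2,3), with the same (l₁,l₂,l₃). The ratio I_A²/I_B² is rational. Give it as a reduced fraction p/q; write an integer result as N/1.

l's match ⇒ only the (l;m) 3-j factors differ between A and B.
A: triangle coeff Δ(5,4,7) = 1/6126120; Σ_t [0,2]: t=0:+1/3870720 t=1:−1/181440 t=2:+1/138240 = 23/11612160; (3j)²=529/204204 [(5 4 7; -3 0 3)], sign=+1
B: triangle coeff Δ(5,4,7) = 1/6126120; Σ_t [2,2]: t=2:+1/3870720 = 1/3870720; (3j)²=675/136136 [(5 4 7; -5 2 3)], sign=+1
I_A²/I_B² = (529/204204)/(675/136136) = 1058/2025

1058/2025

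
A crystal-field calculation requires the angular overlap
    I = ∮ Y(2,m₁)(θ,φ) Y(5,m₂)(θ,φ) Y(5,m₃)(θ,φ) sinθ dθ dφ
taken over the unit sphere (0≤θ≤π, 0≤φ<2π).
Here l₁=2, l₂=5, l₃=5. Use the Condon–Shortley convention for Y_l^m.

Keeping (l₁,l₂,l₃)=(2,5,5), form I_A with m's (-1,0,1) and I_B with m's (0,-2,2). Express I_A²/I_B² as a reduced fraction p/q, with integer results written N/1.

Same 2,5,5: normalisation and zero-m 3j drop out of the ratio.
A: Δ: 2! 2! 8! / 13! → 1/38610; sum: t=1:−1/1152 t=2:+1/1440 = -1/5760; 3j²(2 5 5; -1 0 1) = Δ·Π!·Σ² = 1/858  (sign -1)
B: Δ: 2! 2! 8! / 13! → 1/38610; sum: t=0:+1/2880 t=1:−1/1440 t=2:+1/20160 = -1/3360; 3j²(2 5 5; 0 -2 2) = Δ·Π!·Σ² = 6/715  (sign +1)
I_A²/I_B² = (1/858)/(6/715) = 5/36

5/36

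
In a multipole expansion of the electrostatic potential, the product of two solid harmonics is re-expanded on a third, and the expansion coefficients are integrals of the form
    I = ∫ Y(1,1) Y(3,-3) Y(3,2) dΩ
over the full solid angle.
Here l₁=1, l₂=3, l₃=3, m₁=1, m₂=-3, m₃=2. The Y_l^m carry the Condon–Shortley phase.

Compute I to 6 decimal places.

0.000000

L=7 odd ⇒ parity kills the (l;000) factor ⇒ I = 0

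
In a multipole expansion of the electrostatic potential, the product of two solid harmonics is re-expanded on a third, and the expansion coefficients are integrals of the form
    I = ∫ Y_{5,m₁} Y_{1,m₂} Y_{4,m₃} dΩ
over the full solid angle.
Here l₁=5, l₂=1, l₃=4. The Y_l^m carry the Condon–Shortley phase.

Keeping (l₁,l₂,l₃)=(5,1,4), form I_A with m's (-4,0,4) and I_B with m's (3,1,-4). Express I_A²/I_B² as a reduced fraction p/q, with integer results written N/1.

9/1

Same 5,1,4: normalisation and zero-m 3j drop out of the ratio.
A: Δ: 2! 8! 0! / 11! → 1/495; sum: t=1:−1/40320 = -1/40320; 3j²(5 1 4; -4 0 4) = Δ·Π!·Σ² = 1/55  (sign -1)
B: Δ: 2! 8! 0! / 11! → 1/495; sum: t=2:+1/80640 = 1/80640; 3j²(5 1 4; 3 1 -4) = Δ·Π!·Σ² = 1/495  (sign +1)
I_A²/I_B² = (1/55)/(1/495) = 9/1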